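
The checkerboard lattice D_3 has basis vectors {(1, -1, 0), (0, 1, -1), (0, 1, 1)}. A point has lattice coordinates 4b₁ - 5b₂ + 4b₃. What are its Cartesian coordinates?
(4, -5, 9)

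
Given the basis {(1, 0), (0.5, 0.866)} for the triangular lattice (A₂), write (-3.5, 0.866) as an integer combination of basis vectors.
-4b₁ + b₂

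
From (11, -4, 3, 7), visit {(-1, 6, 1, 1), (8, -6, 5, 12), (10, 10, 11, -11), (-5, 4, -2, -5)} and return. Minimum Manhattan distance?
144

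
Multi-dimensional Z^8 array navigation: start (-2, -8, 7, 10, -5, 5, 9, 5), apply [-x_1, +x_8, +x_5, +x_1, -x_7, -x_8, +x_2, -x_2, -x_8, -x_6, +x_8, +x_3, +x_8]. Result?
(-2, -8, 8, 10, -4, 4, 8, 6)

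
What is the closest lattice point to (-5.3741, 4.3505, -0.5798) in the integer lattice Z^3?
(-5, 4, -1)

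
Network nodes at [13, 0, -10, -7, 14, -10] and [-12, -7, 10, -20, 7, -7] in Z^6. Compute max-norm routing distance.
25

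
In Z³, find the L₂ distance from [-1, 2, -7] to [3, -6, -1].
10.7703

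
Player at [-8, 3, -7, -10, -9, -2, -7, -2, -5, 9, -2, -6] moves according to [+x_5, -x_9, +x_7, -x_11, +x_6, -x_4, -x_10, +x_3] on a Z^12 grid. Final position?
(-8, 3, -6, -11, -8, -1, -6, -2, -6, 8, -3, -6)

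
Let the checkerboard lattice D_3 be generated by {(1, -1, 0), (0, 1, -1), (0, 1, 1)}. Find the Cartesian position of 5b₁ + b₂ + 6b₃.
(5, 2, 5)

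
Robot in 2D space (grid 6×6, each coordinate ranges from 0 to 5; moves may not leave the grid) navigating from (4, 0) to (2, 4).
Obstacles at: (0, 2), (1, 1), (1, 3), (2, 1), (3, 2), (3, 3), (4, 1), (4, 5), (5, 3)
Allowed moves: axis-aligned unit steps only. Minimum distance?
8
(one shortest path: (4, 0) → (5, 0) → (5, 1) → (5, 2) → (4, 2) → (4, 3) → (4, 4) → (3, 4) → (2, 4))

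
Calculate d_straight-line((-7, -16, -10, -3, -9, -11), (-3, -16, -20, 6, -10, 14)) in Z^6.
28.688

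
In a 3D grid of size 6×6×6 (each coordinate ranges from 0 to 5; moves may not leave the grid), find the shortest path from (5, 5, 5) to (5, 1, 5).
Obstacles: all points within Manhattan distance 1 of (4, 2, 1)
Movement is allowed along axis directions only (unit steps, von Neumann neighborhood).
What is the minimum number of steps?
4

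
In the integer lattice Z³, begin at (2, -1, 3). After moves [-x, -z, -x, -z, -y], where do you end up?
(0, -2, 1)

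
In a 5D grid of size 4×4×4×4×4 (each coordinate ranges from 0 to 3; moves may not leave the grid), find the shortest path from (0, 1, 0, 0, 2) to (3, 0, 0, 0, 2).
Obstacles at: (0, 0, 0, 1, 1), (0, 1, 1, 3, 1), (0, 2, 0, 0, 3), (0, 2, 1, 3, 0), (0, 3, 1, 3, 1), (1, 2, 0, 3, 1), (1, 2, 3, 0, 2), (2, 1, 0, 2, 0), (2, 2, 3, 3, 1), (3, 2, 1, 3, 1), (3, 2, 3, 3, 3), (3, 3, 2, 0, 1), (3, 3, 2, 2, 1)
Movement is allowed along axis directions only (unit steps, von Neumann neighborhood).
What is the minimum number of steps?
4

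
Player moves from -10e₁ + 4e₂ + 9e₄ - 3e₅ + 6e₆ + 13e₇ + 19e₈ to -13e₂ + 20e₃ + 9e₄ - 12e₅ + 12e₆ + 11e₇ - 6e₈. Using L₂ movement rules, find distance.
39.1791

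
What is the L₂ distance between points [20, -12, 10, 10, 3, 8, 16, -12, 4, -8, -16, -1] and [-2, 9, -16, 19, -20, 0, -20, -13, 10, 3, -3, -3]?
62.466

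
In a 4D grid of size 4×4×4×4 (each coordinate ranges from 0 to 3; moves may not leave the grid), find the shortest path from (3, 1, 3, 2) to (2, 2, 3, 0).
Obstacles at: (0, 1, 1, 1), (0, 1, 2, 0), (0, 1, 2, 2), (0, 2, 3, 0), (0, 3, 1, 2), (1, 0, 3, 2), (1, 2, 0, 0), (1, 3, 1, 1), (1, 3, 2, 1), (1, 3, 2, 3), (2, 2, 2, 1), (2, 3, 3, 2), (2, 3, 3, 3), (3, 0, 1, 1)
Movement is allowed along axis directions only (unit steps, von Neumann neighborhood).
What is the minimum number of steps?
4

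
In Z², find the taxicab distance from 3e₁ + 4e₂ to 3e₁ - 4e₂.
8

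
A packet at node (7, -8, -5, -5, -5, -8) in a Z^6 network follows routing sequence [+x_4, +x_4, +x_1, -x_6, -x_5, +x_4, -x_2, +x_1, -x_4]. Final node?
(9, -9, -5, -3, -6, -9)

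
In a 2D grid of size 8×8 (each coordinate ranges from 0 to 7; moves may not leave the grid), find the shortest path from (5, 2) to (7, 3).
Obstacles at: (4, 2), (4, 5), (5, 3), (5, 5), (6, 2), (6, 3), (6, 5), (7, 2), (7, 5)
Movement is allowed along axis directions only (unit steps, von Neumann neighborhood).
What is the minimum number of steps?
11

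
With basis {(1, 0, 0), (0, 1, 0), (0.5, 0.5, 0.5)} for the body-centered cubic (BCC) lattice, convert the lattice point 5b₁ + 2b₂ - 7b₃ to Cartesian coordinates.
(1.5, -1.5, -3.5)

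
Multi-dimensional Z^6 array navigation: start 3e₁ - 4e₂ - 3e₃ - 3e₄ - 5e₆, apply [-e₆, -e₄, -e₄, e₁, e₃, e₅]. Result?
(4, -4, -2, -5, 1, -6)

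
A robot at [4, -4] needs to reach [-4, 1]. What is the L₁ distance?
13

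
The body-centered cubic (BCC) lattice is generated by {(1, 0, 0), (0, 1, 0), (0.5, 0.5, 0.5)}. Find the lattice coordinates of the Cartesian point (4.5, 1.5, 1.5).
3b₁ + 3b₃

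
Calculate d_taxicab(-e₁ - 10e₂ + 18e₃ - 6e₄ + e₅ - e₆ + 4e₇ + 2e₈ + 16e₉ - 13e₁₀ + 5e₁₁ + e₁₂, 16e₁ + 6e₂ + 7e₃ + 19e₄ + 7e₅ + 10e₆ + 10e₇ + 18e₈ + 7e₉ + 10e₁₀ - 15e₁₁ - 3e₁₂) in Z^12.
164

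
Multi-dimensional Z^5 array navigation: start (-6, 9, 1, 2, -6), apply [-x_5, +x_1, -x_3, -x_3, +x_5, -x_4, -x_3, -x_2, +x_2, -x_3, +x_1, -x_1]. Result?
(-5, 9, -3, 1, -6)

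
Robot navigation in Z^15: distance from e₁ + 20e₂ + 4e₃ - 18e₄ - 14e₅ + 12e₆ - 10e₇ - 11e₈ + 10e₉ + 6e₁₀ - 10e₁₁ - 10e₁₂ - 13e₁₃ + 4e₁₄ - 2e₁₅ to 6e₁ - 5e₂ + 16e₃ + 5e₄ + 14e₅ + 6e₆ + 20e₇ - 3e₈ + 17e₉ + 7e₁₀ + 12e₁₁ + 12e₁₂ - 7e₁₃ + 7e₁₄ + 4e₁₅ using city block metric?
204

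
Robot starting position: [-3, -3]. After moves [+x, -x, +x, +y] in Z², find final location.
(-2, -2)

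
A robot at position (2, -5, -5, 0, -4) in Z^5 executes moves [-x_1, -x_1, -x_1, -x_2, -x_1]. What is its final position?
(-2, -6, -5, 0, -4)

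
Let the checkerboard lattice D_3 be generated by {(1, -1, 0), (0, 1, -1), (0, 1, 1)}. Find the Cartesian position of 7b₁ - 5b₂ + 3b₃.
(7, -9, 8)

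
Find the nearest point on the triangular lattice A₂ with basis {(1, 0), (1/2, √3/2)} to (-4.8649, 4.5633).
(-4.5, 4.33)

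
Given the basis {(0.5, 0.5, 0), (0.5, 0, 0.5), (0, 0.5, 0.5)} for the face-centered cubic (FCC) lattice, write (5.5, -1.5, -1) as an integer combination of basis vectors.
5b₁ + 6b₂ - 8b₃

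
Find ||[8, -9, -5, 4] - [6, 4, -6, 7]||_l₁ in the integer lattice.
19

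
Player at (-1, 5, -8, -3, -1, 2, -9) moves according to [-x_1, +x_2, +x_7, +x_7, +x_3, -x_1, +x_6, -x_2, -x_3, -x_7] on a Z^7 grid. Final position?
(-3, 5, -8, -3, -1, 3, -8)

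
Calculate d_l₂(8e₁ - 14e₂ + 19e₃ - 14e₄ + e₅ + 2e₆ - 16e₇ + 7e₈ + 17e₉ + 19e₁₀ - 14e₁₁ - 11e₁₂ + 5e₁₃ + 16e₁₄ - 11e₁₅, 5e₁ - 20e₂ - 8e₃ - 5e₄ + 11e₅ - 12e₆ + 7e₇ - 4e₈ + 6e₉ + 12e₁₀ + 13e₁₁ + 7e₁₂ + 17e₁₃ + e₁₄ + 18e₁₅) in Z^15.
65.0692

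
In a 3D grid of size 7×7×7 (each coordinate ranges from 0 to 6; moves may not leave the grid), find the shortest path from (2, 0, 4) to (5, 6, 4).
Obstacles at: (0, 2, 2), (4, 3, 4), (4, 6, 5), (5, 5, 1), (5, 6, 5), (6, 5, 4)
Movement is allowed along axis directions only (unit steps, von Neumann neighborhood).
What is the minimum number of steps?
9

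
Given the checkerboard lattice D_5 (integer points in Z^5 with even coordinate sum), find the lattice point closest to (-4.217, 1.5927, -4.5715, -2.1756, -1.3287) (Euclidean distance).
(-4, 2, -5, -2, -1)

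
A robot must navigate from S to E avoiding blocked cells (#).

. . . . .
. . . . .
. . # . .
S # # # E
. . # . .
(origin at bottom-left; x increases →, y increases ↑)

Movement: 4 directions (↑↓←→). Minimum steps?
8
(one shortest path: (0, 1) → (0, 2) → (1, 2) → (1, 3) → (2, 3) → (3, 3) → (4, 3) → (4, 2) → (4, 1))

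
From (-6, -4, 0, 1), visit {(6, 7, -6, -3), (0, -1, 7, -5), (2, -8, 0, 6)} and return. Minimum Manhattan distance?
102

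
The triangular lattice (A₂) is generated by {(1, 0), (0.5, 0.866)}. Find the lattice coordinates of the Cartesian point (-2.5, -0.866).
-2b₁ - b₂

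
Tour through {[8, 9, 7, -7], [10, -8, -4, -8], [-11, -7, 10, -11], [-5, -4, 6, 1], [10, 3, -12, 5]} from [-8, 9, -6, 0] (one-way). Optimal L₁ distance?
158
(one optimal route: (-8, 9, -6, 0) → (10, 3, -12, 5) → (10, -8, -4, -8) → (8, 9, 7, -7) → (-5, -4, 6, 1) → (-11, -7, 10, -11))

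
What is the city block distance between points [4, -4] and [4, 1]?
5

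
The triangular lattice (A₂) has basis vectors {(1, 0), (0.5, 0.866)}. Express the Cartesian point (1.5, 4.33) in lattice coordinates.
-b₁ + 5b₂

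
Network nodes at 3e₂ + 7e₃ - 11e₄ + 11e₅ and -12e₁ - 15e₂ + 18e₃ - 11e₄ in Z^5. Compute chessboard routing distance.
18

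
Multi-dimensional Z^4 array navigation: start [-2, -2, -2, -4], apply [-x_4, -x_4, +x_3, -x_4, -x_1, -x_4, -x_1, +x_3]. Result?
(-4, -2, 0, -8)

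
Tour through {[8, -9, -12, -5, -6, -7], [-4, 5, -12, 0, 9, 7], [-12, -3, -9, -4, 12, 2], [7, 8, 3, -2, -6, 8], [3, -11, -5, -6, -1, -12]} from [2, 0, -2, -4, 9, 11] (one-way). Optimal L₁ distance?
190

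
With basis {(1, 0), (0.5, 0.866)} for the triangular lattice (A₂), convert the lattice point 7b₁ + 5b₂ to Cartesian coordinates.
(9.5, 4.33)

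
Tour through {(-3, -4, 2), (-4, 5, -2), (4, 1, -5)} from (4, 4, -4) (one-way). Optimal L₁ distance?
33
(one optimal route: (4, 4, -4) → (4, 1, -5) → (-4, 5, -2) → (-3, -4, 2))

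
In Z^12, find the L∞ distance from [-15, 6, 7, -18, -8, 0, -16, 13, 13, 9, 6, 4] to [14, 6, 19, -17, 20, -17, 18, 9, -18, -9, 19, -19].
34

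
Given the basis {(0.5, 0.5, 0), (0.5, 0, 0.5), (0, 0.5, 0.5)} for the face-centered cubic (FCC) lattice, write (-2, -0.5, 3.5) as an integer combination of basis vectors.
-6b₁ + 2b₂ + 5b₃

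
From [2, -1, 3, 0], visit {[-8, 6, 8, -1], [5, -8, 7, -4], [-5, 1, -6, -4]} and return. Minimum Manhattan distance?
96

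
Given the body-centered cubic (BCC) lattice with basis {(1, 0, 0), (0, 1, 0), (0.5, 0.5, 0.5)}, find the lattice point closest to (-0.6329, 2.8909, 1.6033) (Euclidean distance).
(-0.5, 2.5, 1.5)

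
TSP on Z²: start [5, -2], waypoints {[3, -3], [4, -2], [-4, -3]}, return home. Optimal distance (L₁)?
20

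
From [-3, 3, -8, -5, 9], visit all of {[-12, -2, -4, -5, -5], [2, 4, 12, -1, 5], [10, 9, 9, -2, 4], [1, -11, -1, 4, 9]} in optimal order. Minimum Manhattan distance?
136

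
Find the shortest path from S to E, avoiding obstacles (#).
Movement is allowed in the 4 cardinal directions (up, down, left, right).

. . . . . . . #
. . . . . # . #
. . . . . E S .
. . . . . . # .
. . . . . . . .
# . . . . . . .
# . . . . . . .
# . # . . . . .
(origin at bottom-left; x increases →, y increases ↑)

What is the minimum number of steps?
1
(one shortest path: (6, 5) → (5, 5))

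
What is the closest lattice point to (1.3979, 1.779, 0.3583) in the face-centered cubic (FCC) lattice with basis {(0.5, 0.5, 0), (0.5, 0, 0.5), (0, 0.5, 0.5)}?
(1.5, 2, 0.5)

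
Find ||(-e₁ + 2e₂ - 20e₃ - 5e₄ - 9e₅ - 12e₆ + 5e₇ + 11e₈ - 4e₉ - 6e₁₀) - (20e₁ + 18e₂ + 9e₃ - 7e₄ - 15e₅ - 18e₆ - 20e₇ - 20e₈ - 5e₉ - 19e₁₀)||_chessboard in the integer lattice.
31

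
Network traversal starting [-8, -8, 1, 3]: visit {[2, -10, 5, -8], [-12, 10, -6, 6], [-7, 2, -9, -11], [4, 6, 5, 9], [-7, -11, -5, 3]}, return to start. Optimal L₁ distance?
170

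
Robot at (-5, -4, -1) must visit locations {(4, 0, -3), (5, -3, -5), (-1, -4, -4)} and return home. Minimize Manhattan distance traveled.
36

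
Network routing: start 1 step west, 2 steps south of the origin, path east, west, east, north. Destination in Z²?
(0, -1)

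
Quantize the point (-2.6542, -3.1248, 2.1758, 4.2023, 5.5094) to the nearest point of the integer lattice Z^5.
(-3, -3, 2, 4, 6)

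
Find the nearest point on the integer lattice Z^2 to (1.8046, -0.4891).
(2, 0)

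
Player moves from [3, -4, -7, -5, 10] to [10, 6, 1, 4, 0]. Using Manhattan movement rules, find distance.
44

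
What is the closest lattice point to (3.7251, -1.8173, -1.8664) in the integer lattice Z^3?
(4, -2, -2)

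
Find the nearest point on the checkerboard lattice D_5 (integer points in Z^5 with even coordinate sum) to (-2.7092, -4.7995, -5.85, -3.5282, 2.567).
(-3, -5, -6, -3, 3)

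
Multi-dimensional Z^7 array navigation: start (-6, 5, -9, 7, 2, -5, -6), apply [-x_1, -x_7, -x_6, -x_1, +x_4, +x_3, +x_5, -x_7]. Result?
(-8, 5, -8, 8, 3, -6, -8)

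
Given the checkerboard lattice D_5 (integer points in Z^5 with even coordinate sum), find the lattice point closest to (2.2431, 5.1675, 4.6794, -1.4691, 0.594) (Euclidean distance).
(2, 5, 5, -1, 1)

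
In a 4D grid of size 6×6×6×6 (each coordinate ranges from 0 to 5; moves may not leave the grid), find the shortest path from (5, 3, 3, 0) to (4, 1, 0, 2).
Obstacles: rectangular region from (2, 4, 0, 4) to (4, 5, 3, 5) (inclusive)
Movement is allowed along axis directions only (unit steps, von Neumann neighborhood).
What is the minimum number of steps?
8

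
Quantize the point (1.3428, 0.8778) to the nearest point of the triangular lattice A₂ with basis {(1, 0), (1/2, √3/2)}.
(1.5, 0.866)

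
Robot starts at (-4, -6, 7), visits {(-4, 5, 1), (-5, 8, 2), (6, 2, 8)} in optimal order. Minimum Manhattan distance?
44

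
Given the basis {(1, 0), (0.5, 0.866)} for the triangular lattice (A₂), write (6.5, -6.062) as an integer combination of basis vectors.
10b₁ - 7b₂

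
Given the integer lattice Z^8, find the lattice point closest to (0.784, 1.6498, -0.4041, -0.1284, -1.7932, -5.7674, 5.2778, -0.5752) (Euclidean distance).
(1, 2, 0, 0, -2, -6, 5, -1)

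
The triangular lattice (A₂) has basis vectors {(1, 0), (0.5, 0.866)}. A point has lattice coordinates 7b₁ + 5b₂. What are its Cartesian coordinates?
(9.5, 4.33)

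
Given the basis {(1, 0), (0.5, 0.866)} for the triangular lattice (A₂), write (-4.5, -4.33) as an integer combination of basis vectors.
-2b₁ - 5b₂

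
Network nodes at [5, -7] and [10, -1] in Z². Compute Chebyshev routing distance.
6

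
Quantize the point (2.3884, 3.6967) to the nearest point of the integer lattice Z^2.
(2, 4)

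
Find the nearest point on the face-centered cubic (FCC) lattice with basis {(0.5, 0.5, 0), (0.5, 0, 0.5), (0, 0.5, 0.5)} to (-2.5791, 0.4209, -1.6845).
(-2.5, 0.5, -2)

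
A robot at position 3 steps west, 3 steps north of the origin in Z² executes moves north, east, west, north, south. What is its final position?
(-3, 4)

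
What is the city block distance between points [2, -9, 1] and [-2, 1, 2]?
15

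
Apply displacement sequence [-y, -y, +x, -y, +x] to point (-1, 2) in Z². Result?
(1, -1)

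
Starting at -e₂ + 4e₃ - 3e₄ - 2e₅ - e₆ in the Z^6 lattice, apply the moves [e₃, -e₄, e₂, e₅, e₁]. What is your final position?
(1, 0, 5, -4, -1, -1)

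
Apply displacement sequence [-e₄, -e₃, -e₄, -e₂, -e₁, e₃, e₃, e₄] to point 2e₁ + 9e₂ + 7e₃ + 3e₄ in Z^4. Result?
(1, 8, 8, 2)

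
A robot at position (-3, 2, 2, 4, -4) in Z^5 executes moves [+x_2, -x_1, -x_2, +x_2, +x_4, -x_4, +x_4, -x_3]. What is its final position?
(-4, 3, 1, 5, -4)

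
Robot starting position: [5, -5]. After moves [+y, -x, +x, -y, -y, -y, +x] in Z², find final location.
(6, -7)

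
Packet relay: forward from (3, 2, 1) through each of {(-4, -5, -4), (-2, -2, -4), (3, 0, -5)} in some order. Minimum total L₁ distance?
21
(one optimal route: (3, 2, 1) → (3, 0, -5) → (-2, -2, -4) → (-4, -5, -4))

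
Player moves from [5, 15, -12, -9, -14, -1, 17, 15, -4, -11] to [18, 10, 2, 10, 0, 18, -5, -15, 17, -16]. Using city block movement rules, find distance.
162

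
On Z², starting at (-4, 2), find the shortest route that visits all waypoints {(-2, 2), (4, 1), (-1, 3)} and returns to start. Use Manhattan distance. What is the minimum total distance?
20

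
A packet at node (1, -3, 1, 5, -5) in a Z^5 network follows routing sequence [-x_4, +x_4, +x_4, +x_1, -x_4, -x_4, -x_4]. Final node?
(2, -3, 1, 3, -5)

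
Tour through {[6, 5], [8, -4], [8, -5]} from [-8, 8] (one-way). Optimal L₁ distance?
29
(one optimal route: (-8, 8) → (6, 5) → (8, -4) → (8, -5))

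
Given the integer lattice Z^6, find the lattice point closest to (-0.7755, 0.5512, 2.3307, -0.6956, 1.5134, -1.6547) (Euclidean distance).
(-1, 1, 2, -1, 2, -2)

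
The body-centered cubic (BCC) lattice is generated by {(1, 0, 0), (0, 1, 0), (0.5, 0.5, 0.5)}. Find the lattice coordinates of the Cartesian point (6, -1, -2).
8b₁ + b₂ - 4b₃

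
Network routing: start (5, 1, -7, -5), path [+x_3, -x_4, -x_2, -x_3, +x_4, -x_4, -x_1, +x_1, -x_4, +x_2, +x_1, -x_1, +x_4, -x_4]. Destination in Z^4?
(5, 1, -7, -7)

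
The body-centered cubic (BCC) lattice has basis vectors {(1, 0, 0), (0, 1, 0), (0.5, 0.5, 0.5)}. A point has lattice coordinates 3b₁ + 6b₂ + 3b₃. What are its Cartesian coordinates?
(4.5, 7.5, 1.5)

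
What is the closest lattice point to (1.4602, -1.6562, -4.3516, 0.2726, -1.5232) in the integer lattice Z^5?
(1, -2, -4, 0, -2)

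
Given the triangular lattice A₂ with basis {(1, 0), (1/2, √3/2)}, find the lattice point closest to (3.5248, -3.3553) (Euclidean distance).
(4, -3.464)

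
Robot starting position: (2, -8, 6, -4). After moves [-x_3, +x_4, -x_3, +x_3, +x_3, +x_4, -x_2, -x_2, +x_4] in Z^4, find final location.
(2, -10, 6, -1)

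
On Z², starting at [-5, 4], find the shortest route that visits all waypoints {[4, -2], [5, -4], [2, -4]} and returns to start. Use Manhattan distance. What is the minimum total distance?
36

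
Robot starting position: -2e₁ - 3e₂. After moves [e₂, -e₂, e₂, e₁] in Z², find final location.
(-1, -2)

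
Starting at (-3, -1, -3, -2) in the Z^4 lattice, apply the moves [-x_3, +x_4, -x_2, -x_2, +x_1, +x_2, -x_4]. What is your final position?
(-2, -2, -4, -2)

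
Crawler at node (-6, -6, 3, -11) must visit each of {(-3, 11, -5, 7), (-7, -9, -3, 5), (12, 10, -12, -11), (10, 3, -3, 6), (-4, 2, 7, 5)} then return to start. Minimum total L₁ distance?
182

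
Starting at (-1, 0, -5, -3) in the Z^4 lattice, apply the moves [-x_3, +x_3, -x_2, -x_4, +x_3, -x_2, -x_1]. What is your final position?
(-2, -2, -4, -4)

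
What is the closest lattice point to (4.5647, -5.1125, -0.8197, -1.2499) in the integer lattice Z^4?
(5, -5, -1, -1)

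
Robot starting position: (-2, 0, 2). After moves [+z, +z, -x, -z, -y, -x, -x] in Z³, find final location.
(-5, -1, 3)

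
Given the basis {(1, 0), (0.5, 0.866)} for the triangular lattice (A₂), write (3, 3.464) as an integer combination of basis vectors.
b₁ + 4b₂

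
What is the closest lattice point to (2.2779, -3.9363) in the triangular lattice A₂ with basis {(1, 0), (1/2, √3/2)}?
(2.5, -4.33)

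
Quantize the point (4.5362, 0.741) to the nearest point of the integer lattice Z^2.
(5, 1)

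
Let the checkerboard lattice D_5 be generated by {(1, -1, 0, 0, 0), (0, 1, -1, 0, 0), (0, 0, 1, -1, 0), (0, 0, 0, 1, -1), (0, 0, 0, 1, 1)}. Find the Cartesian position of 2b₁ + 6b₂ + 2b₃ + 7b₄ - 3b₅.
(2, 4, -4, 2, -10)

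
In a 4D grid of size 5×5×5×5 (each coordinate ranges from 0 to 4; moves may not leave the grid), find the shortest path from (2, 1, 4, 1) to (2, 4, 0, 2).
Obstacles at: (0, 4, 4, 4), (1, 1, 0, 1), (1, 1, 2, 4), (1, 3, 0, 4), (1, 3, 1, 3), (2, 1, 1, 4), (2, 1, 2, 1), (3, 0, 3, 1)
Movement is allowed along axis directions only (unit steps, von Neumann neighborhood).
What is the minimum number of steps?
8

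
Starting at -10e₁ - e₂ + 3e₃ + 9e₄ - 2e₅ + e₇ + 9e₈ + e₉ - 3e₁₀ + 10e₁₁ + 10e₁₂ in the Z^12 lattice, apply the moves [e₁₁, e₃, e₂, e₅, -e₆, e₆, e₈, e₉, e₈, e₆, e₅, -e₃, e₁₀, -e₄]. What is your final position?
(-10, 0, 3, 8, 0, 1, 1, 11, 2, -2, 11, 10)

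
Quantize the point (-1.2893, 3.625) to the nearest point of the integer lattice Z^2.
(-1, 4)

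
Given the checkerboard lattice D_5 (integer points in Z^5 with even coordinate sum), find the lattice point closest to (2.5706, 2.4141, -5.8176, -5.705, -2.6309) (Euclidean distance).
(3, 2, -6, -6, -3)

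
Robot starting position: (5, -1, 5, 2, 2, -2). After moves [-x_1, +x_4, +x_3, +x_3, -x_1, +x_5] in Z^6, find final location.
(3, -1, 7, 3, 3, -2)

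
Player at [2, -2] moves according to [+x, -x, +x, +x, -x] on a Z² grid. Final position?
(3, -2)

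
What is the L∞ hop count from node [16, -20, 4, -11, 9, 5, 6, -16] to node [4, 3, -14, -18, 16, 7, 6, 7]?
23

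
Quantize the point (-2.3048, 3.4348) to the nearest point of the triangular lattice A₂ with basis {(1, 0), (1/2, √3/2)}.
(-2, 3.464)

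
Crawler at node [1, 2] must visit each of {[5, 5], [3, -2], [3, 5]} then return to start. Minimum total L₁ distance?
22
(one optimal route: (1, 2) → (5, 5) → (3, 5) → (3, -2) → (1, 2))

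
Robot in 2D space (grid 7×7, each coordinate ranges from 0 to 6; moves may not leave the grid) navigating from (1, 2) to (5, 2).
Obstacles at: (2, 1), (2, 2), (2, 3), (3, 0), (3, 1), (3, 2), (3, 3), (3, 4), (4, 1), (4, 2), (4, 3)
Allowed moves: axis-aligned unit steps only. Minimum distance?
10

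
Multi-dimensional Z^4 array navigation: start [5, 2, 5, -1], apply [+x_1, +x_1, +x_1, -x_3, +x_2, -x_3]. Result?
(8, 3, 3, -1)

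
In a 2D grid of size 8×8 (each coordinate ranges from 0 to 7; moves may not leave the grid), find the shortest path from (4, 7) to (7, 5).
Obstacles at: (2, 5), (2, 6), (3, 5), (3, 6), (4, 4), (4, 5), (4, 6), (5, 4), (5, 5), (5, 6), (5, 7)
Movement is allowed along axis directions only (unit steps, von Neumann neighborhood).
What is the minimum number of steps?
15
(one shortest path: (4, 7) → (3, 7) → (2, 7) → (1, 7) → (1, 6) → (1, 5) → (1, 4) → (2, 4) → (3, 4) → (3, 3) → (4, 3) → (5, 3) → (6, 3) → (7, 3) → (7, 4) → (7, 5))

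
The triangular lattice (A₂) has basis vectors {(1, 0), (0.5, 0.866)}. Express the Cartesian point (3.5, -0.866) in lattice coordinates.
4b₁ - b₂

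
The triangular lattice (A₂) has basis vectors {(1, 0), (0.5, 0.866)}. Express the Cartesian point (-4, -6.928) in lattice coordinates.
-8b₂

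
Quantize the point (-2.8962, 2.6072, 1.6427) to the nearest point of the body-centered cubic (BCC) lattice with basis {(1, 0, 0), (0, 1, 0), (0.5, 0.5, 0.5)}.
(-2.5, 2.5, 1.5)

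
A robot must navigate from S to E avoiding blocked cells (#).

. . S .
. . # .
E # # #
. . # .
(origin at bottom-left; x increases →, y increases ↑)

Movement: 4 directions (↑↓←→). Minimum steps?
4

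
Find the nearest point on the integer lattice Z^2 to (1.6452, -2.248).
(2, -2)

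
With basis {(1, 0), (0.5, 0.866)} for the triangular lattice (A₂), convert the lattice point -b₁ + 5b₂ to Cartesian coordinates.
(1.5, 4.33)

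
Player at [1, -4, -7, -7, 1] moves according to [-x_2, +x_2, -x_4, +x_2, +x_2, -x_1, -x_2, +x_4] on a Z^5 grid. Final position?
(0, -3, -7, -7, 1)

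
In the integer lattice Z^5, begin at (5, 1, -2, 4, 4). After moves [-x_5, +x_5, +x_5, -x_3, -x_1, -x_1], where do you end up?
(3, 1, -3, 4, 5)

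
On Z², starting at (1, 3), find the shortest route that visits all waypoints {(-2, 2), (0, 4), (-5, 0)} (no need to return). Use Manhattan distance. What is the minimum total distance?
11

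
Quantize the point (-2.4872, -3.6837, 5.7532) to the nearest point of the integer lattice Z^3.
(-2, -4, 6)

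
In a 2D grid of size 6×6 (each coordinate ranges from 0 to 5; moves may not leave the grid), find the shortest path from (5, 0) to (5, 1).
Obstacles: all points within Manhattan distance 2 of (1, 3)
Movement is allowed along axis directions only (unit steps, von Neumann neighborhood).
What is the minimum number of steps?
1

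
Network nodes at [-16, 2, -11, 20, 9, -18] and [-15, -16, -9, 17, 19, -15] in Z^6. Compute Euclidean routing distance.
21.1424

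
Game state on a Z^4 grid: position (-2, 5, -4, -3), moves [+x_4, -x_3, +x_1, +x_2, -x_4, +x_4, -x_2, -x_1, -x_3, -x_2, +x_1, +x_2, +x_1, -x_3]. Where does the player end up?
(0, 5, -7, -2)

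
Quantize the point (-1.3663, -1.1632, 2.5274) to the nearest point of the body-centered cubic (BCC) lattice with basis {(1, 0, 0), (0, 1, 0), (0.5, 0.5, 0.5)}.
(-1.5, -1.5, 2.5)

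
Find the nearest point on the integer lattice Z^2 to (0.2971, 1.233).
(0, 1)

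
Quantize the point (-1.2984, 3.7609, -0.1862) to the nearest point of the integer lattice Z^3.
(-1, 4, 0)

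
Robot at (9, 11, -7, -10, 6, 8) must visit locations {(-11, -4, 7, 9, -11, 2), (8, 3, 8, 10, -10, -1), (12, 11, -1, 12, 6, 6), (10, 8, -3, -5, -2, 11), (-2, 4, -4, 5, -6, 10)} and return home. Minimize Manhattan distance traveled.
212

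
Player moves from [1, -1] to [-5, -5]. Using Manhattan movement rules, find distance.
10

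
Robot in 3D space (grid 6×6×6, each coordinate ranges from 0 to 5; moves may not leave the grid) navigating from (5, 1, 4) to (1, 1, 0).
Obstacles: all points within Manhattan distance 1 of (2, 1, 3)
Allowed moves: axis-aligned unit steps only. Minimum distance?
8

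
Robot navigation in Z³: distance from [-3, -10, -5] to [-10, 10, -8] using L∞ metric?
20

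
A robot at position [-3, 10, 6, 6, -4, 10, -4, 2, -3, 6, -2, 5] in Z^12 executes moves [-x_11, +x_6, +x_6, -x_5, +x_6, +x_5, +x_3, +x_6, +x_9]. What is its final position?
(-3, 10, 7, 6, -4, 14, -4, 2, -2, 6, -3, 5)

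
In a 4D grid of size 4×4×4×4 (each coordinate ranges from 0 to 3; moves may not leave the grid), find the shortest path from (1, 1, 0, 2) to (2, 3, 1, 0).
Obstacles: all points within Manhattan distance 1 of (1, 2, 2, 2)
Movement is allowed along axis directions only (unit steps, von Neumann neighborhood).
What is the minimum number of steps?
6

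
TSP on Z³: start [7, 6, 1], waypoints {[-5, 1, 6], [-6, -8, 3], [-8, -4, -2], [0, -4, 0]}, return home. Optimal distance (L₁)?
74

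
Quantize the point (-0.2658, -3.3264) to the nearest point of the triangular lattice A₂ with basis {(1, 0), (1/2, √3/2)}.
(0, -3.464)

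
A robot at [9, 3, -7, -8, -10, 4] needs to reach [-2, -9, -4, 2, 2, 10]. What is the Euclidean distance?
23.5372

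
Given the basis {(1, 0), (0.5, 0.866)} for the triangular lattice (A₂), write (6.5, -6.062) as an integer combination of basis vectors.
10b₁ - 7b₂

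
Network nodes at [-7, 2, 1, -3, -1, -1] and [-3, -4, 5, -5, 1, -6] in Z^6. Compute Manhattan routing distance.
23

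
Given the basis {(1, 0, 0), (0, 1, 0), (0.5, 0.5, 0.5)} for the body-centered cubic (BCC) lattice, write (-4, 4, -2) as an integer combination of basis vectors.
-2b₁ + 6b₂ - 4b₃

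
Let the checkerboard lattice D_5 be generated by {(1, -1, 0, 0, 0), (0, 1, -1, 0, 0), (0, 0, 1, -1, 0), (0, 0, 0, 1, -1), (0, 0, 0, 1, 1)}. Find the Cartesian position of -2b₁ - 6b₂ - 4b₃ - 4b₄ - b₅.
(-2, -4, 2, -1, 3)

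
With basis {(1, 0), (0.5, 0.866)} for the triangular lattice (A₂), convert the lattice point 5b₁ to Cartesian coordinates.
(5, 0)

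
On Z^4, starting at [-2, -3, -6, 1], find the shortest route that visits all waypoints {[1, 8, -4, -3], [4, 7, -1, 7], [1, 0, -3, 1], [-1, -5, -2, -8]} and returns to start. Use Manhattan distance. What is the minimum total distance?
82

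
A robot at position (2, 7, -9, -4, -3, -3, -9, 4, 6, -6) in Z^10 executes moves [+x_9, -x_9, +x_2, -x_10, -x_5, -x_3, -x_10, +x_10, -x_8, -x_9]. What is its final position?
(2, 8, -10, -4, -4, -3, -9, 3, 5, -7)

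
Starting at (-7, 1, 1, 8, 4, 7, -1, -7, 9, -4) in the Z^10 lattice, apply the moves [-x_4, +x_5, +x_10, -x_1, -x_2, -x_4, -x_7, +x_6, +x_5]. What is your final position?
(-8, 0, 1, 6, 6, 8, -2, -7, 9, -3)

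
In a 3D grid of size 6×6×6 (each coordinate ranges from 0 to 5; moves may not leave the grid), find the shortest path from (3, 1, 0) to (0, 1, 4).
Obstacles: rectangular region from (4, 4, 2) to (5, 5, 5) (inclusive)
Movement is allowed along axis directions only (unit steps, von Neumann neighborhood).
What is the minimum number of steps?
7
(one shortest path: (3, 1, 0) → (2, 1, 0) → (1, 1, 0) → (0, 1, 0) → (0, 1, 1) → (0, 1, 2) → (0, 1, 3) → (0, 1, 4))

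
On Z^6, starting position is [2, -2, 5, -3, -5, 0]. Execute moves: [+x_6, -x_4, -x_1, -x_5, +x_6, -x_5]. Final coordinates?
(1, -2, 5, -4, -7, 2)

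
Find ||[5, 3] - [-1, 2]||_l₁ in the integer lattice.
7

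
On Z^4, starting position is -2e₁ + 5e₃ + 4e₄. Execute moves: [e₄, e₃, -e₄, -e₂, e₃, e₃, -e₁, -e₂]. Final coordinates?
(-3, -2, 8, 4)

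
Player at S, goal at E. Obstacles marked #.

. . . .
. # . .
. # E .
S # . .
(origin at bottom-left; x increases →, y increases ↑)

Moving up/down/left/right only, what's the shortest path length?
7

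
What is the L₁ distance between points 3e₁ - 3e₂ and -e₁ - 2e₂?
5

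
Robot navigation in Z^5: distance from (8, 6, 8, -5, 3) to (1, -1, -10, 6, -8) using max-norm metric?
18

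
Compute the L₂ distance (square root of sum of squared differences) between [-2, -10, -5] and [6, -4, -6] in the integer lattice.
10.0499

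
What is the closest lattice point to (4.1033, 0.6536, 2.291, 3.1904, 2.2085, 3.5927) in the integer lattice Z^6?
(4, 1, 2, 3, 2, 4)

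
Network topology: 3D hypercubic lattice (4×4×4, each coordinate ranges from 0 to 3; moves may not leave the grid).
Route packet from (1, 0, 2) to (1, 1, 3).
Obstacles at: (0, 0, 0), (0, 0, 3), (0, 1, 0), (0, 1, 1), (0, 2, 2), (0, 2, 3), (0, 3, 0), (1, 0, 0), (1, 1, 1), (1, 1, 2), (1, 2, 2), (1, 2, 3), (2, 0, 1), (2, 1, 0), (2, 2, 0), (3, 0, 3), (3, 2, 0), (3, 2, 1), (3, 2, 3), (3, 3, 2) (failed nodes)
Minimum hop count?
2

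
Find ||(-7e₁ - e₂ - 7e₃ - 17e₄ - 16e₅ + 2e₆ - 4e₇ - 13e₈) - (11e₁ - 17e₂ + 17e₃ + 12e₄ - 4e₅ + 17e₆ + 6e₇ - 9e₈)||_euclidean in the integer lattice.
49.8197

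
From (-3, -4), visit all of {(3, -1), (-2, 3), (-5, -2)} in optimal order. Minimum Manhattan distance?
21
(one optimal route: (-3, -4) → (-5, -2) → (-2, 3) → (3, -1))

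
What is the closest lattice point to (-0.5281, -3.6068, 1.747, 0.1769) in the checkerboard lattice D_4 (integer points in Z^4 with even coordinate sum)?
(0, -4, 2, 0)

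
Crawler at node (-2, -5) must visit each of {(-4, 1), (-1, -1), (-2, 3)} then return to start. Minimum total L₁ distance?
22
(one optimal route: (-2, -5) → (-4, 1) → (-2, 3) → (-1, -1) → (-2, -5))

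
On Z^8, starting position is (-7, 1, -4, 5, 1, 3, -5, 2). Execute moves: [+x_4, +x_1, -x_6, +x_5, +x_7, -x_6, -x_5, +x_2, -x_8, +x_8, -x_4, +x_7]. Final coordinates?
(-6, 2, -4, 5, 1, 1, -3, 2)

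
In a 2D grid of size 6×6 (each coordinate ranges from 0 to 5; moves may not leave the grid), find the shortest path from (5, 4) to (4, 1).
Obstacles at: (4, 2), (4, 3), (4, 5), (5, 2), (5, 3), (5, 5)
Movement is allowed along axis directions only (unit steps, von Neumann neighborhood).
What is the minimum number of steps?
6
(one shortest path: (5, 4) → (4, 4) → (3, 4) → (3, 3) → (3, 2) → (3, 1) → (4, 1))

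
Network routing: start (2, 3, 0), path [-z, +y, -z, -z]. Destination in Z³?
(2, 4, -3)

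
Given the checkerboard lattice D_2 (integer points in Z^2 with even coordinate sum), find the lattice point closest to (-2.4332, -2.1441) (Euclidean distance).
(-2, -2)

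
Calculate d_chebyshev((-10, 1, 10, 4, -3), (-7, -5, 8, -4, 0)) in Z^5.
8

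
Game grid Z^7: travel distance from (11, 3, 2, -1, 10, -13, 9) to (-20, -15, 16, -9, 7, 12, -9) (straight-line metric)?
50.03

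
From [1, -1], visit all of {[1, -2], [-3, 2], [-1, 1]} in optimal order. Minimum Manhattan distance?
9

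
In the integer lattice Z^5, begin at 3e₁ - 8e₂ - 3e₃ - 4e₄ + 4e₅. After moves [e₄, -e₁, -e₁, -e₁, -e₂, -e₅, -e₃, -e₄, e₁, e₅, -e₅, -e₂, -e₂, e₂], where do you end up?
(1, -10, -4, -4, 3)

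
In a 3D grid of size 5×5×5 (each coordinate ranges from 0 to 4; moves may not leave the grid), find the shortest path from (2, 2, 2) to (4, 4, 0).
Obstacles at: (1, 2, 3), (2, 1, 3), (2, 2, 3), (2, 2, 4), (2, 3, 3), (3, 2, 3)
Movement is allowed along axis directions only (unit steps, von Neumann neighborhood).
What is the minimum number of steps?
6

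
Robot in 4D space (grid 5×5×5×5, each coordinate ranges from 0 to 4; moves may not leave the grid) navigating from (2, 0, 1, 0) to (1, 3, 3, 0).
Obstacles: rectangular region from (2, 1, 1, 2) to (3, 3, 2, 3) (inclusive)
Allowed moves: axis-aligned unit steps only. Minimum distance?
6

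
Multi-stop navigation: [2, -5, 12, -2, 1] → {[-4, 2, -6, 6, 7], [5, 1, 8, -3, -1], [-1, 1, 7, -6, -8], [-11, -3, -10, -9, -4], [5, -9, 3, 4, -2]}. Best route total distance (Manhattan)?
145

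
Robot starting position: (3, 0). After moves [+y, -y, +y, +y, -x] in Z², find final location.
(2, 2)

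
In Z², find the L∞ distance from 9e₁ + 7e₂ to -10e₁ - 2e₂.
19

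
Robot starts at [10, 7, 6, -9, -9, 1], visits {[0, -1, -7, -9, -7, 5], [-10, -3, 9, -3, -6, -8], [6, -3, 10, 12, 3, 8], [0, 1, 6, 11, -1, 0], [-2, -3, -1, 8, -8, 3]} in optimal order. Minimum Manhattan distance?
177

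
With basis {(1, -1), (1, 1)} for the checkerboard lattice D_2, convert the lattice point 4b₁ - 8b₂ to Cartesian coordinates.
(-4, -12)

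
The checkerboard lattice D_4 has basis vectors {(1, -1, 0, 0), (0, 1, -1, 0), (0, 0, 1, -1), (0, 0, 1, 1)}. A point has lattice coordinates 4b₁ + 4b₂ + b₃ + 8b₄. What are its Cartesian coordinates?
(4, 0, 5, 7)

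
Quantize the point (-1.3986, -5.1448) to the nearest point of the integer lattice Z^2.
(-1, -5)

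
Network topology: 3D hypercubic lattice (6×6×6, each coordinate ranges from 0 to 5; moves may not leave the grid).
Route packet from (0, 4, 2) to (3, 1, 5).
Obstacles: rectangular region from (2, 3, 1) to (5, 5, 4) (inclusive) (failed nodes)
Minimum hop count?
9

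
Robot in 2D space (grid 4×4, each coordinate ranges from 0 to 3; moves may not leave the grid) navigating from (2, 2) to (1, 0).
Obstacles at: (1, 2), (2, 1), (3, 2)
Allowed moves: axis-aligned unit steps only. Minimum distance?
7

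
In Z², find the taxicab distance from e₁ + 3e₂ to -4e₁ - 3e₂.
11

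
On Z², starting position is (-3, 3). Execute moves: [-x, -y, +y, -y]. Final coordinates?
(-4, 2)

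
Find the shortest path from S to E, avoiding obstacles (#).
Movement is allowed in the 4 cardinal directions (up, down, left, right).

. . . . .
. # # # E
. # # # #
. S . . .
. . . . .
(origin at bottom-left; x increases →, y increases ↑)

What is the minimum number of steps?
9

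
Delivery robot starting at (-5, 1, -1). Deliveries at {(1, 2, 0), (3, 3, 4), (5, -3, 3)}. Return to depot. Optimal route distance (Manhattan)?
42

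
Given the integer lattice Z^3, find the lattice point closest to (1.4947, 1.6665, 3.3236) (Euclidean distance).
(1, 2, 3)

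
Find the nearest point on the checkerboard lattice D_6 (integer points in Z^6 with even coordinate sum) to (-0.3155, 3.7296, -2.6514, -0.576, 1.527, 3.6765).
(0, 4, -3, -1, 2, 4)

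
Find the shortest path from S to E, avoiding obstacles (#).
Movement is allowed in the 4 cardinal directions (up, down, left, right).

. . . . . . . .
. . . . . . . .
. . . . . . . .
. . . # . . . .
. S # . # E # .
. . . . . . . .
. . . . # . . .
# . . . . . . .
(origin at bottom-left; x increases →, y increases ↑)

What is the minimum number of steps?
6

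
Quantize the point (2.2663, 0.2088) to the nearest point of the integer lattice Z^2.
(2, 0)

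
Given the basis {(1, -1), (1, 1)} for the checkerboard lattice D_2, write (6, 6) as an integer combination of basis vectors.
6b₂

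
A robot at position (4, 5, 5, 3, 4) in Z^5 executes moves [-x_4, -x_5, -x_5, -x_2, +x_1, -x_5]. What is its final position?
(5, 4, 5, 2, 1)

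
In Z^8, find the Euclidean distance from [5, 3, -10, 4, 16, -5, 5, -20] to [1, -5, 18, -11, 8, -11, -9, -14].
37.6962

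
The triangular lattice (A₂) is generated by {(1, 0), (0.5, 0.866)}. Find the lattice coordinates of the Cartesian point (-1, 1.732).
-2b₁ + 2b₂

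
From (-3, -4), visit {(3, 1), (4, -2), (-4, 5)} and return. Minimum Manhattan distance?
34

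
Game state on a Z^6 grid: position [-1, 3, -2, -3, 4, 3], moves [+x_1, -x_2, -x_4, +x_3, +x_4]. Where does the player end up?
(0, 2, -1, -3, 4, 3)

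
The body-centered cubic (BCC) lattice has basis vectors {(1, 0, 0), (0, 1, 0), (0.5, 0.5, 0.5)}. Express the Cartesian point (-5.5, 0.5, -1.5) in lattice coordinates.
-4b₁ + 2b₂ - 3b₃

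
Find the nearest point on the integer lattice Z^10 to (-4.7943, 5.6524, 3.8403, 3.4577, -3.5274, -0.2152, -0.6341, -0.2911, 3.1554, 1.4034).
(-5, 6, 4, 3, -4, 0, -1, 0, 3, 1)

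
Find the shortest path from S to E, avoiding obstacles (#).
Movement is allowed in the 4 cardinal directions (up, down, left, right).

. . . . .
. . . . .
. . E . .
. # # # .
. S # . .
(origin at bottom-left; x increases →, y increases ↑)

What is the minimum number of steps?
5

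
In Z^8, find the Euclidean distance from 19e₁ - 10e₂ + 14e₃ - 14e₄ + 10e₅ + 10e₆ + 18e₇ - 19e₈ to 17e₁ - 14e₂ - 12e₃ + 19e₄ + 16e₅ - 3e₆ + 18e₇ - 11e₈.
45.3211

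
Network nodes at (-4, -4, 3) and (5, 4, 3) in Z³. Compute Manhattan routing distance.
17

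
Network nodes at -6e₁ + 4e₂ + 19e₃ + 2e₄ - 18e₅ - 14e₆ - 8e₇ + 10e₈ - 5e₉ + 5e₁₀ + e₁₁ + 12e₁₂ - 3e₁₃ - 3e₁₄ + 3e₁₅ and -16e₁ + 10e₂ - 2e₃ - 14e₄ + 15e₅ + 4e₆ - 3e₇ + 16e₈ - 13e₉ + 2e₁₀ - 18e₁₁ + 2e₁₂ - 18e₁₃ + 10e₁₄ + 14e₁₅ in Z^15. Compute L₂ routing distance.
57.931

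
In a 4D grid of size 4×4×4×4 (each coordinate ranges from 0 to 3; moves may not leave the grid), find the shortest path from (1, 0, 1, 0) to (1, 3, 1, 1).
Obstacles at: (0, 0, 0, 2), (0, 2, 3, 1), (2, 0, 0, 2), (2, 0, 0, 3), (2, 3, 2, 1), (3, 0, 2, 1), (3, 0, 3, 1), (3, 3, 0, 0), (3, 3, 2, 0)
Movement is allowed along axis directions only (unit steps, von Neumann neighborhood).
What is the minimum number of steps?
4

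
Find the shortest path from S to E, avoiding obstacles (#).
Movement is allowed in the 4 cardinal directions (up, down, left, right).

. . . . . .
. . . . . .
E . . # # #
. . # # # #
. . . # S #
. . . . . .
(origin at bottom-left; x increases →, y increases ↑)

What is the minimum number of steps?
8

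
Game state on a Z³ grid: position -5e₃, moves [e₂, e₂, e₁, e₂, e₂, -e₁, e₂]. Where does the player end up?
(0, 5, -5)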